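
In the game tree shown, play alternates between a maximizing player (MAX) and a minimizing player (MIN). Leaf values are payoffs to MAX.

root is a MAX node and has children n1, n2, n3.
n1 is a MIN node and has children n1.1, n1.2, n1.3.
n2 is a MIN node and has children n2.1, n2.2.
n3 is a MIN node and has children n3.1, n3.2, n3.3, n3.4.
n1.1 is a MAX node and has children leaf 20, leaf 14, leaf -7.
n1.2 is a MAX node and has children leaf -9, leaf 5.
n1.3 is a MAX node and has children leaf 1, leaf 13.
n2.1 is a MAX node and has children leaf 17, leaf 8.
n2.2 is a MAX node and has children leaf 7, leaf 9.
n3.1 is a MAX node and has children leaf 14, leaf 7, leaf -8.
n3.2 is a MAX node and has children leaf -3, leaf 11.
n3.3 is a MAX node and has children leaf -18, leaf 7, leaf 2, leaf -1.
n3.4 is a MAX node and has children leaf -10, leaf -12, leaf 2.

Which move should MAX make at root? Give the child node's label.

n1.1 (MAX): max(20, 14, -7) = 20
n1.2 (MAX): max(-9, 5) = 5
n1.3 (MAX): max(1, 13) = 13
n1 (MIN): min(20, 5, 13) = 5
n2.1 (MAX): max(17, 8) = 17
n2.2 (MAX): max(7, 9) = 9
n2 (MIN): min(17, 9) = 9
n3.1 (MAX): max(14, 7, -8) = 14
n3.2 (MAX): max(-3, 11) = 11
n3.3 (MAX): max(-18, 7, 2, -1) = 7
n3.4 (MAX): max(-10, -12, 2) = 2
n3 (MIN): min(14, 11, 7, 2) = 2
root (MAX): max(5, 9, 2) = 9
MAX at root wants the highest of {n1=5, n2=9, n3=2}, so chooses n2.

n2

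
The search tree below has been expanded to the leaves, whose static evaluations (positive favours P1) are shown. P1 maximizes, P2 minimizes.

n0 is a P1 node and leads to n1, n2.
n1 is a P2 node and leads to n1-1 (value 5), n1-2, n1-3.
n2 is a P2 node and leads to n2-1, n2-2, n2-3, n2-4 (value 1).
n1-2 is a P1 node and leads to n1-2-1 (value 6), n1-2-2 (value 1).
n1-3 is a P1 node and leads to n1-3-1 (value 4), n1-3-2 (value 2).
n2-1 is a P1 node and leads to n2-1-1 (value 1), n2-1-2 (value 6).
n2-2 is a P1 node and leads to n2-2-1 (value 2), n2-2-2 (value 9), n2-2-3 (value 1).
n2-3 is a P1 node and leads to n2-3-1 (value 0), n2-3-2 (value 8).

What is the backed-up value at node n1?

n1-2 (P1): max(6, 1) = 6
n1-3 (P1): max(4, 2) = 4
n1 (P2): min(5, 6, 4) = 4

4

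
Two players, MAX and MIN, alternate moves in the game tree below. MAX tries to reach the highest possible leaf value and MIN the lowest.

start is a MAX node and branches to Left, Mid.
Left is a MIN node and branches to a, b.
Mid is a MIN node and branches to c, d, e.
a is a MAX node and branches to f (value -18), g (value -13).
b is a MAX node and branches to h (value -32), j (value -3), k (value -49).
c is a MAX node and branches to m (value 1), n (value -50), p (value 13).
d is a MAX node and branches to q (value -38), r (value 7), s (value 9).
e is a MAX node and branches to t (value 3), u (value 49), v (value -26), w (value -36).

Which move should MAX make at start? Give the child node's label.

Mid

a (MAX): max(-18, -13) = -13
b (MAX): max(-32, -3, -49) = -3
Left (MIN): min(-13, -3) = -13
c (MAX): max(1, -50, 13) = 13
d (MAX): max(-38, 7, 9) = 9
e (MAX): max(3, 49, -26, -36) = 49
Mid (MIN): min(13, 9, 49) = 9
start (MAX): max(-13, 9) = 9
MAX at start wants the highest of {Left=-13, Mid=9}, so chooses Mid.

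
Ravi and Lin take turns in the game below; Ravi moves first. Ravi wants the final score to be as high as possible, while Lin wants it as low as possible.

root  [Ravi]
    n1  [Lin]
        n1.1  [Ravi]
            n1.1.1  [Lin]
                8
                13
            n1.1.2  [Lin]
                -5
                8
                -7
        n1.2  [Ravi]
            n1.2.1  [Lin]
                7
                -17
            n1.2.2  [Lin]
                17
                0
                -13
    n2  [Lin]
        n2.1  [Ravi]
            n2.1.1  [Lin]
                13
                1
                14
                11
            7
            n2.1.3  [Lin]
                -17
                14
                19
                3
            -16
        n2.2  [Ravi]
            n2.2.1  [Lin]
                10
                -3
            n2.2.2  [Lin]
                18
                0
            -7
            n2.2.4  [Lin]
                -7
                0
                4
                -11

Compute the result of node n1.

-13

n1.1.1 (Lin): min(8, 13) = 8
n1.1.2 (Lin): min(-5, 8, -7) = -7
n1.1 (Ravi): max(8, -7) = 8
n1.2.1 (Lin): min(7, -17) = -17
n1.2.2 (Lin): min(17, 0, -13) = -13
n1.2 (Ravi): max(-17, -13) = -13
n1 (Lin): min(8, -13) = -13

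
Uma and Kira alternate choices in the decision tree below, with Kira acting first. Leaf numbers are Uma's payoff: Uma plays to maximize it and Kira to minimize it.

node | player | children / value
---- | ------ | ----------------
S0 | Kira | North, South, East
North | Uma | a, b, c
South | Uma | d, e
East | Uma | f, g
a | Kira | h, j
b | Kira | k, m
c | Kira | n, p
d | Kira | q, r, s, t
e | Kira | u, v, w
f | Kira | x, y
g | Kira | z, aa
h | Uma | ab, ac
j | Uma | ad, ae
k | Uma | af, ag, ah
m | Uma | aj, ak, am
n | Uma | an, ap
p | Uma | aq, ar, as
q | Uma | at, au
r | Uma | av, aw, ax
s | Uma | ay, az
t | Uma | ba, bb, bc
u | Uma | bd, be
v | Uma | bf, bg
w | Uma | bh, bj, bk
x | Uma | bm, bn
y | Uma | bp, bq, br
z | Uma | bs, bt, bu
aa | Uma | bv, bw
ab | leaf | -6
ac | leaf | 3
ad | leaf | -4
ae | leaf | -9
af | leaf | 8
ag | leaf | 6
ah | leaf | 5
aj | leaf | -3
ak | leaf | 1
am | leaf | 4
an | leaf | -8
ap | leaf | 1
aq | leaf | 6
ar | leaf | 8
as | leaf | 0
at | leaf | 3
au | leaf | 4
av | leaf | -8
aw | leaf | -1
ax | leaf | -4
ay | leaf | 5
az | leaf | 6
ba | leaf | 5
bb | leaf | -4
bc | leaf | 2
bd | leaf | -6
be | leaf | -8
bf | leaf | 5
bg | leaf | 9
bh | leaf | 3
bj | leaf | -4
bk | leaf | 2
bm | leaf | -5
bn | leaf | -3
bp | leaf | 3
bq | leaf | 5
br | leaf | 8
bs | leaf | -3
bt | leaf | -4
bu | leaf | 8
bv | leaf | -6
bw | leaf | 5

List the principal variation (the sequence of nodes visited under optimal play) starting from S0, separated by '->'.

S0 -> South -> d -> r -> aw

h (Uma): max(-6, 3) = 3
j (Uma): max(-4, -9) = -4
a (Kira): min(3, -4) = -4
k (Uma): max(8, 6, 5) = 8
m (Uma): max(-3, 1, 4) = 4
b (Kira): min(8, 4) = 4
n (Uma): max(-8, 1) = 1
p (Uma): max(6, 8, 0) = 8
c (Kira): min(1, 8) = 1
North (Uma): max(-4, 4, 1) = 4
q (Uma): max(3, 4) = 4
r (Uma): max(-8, -1, -4) = -1
s (Uma): max(5, 6) = 6
t (Uma): max(5, -4, 2) = 5
d (Kira): min(4, -1, 6, 5) = -1
u (Uma): max(-6, -8) = -6
v (Uma): max(5, 9) = 9
w (Uma): max(3, -4, 2) = 3
e (Kira): min(-6, 9, 3) = -6
South (Uma): max(-1, -6) = -1
x (Uma): max(-5, -3) = -3
y (Uma): max(3, 5, 8) = 8
f (Kira): min(-3, 8) = -3
z (Uma): max(-3, -4, 8) = 8
aa (Uma): max(-6, 5) = 5
g (Kira): min(8, 5) = 5
East (Uma): max(-3, 5) = 5
S0 (Kira): min(4, -1, 5) = -1
At S0, Kira picks South (lowest: -1).
At South, Uma picks d (highest: -1).
At d, Kira picks r (lowest: -1).
At r, Uma picks aw (highest: -1).
Terminal value -1.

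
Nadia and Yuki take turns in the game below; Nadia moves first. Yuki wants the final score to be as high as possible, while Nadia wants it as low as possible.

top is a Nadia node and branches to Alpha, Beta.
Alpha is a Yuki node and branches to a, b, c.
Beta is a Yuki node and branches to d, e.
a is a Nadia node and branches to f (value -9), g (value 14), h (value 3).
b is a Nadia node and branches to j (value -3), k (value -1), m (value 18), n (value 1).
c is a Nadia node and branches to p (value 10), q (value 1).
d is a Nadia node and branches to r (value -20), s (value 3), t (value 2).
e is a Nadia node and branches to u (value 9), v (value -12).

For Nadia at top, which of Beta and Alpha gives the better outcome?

Beta

d (Nadia): min(-20, 3, 2) = -20
e (Nadia): min(9, -12) = -12
Beta (Yuki): max(-20, -12) = -12
a (Nadia): min(-9, 14, 3) = -9
b (Nadia): min(-3, -1, 18, 1) = -3
c (Nadia): min(10, 1) = 1
Alpha (Yuki): max(-9, -3, 1) = 1
Nadia prefers the lower value; Beta=-12, Alpha=1. Beta is better since -12 < 1.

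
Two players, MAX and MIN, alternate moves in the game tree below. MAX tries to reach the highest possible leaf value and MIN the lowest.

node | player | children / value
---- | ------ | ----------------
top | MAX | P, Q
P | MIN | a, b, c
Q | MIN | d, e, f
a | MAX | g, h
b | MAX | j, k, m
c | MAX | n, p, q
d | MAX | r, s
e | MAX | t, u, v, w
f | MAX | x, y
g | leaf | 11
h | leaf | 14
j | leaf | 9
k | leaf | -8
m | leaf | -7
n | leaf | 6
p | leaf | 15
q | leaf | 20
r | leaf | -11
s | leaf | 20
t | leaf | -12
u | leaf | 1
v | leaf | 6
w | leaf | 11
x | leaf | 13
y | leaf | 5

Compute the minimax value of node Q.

d (MAX): max(-11, 20) = 20
e (MAX): max(-12, 1, 6, 11) = 11
f (MAX): max(13, 5) = 13
Q (MIN): min(20, 11, 13) = 11

11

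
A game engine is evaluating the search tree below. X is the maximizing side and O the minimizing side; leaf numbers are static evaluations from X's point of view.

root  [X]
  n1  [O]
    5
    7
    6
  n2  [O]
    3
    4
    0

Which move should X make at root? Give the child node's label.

n1 (O): min(5, 7, 6) = 5
n2 (O): min(3, 4, 0) = 0
root (X): max(5, 0) = 5
X at root wants the highest of {n1=5, n2=0}, so chooses n1.

n1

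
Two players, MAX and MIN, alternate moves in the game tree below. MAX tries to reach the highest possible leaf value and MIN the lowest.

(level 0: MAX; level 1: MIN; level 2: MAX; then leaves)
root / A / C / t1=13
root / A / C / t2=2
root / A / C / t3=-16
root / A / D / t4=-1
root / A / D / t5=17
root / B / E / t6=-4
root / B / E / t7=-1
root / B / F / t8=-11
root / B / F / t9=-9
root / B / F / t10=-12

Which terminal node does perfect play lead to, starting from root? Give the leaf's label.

C (MAX): max(13, 2, -16) = 13
D (MAX): max(-1, 17) = 17
A (MIN): min(13, 17) = 13
E (MAX): max(-4, -1) = -1
F (MAX): max(-11, -9, -12) = -9
B (MIN): min(-1, -9) = -9
root (MAX): max(13, -9) = 13
At root, MAX picks A (highest: 13).
At A, MIN picks C (lowest: 13).
At C, MAX picks t1 (highest: 13).
Terminal value 13.

t1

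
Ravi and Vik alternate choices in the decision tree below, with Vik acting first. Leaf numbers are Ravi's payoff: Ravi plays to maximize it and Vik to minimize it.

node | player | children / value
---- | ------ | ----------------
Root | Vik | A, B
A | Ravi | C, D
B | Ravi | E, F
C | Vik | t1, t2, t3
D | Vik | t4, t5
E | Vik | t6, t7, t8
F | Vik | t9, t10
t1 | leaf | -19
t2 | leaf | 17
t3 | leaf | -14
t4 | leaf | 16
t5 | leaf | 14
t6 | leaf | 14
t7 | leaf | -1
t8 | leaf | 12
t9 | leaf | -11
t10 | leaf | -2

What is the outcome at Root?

-1

C (Vik): min(-19, 17, -14) = -19
D (Vik): min(16, 14) = 14
A (Ravi): max(-19, 14) = 14
E (Vik): min(14, -1, 12) = -1
F (Vik): min(-11, -2) = -11
B (Ravi): max(-1, -11) = -1
Root (Vik): min(14, -1) = -1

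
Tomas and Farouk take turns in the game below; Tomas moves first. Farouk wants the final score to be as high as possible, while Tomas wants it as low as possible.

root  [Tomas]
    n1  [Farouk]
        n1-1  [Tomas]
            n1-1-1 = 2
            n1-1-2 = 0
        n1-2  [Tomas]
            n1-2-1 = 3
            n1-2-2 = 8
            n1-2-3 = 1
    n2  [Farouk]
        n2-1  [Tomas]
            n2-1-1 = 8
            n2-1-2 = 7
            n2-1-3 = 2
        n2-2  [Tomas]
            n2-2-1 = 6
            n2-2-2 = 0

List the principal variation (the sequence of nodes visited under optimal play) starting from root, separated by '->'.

root -> n1 -> n1-2 -> n1-2-3

n1-1 (Tomas): min(2, 0) = 0
n1-2 (Tomas): min(3, 8, 1) = 1
n1 (Farouk): max(0, 1) = 1
n2-1 (Tomas): min(8, 7, 2) = 2
n2-2 (Tomas): min(6, 0) = 0
n2 (Farouk): max(2, 0) = 2
root (Tomas): min(1, 2) = 1
At root, Tomas picks n1 (lowest: 1).
At n1, Farouk picks n1-2 (highest: 1).
At n1-2, Tomas picks n1-2-3 (lowest: 1).
Terminal value 1.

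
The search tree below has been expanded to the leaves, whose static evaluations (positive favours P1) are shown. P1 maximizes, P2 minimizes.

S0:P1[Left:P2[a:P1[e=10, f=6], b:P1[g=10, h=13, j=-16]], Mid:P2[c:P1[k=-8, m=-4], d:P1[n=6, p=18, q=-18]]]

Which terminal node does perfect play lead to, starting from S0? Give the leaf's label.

e

a (P1): max(10, 6) = 10
b (P1): max(10, 13, -16) = 13
Left (P2): min(10, 13) = 10
c (P1): max(-8, -4) = -4
d (P1): max(6, 18, -18) = 18
Mid (P2): min(-4, 18) = -4
S0 (P1): max(10, -4) = 10
At S0, P1 picks Left (highest: 10).
At Left, P2 picks a (lowest: 10).
At a, P1 picks e (highest: 10).
Terminal value 10.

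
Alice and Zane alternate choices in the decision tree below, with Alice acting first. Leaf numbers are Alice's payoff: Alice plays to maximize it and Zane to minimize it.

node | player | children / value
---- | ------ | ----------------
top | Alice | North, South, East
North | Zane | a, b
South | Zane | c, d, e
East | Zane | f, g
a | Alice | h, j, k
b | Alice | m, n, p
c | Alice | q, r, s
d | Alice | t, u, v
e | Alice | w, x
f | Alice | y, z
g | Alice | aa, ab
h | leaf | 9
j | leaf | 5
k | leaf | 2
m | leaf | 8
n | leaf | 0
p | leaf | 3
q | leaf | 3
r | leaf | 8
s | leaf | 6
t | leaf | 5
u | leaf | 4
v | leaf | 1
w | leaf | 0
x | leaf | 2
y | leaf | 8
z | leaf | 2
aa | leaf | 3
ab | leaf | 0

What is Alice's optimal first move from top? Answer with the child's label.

North

a (Alice): max(9, 5, 2) = 9
b (Alice): max(8, 0, 3) = 8
North (Zane): min(9, 8) = 8
c (Alice): max(3, 8, 6) = 8
d (Alice): max(5, 4, 1) = 5
e (Alice): max(0, 2) = 2
South (Zane): min(8, 5, 2) = 2
f (Alice): max(8, 2) = 8
g (Alice): max(3, 0) = 3
East (Zane): min(8, 3) = 3
top (Alice): max(8, 2, 3) = 8
Alice at top wants the highest of {North=8, South=2, East=3}, so chooses North.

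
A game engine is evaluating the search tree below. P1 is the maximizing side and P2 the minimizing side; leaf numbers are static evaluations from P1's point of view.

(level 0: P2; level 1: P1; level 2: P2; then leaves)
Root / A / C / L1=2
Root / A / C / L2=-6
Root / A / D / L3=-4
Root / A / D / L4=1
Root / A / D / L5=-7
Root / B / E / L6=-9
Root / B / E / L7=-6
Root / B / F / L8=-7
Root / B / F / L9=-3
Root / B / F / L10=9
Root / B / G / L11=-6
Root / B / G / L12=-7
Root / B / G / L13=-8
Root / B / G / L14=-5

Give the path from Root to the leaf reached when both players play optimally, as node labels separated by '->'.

Root -> B -> F -> L8

C (P2): min(2, -6) = -6
D (P2): min(-4, 1, -7) = -7
A (P1): max(-6, -7) = -6
E (P2): min(-9, -6) = -9
F (P2): min(-7, -3, 9) = -7
G (P2): min(-6, -7, -8, -5) = -8
B (P1): max(-9, -7, -8) = -7
Root (P2): min(-6, -7) = -7
At Root, P2 picks B (lowest: -7).
At B, P1 picks F (highest: -7).
At F, P2 picks L8 (lowest: -7).
Terminal value -7.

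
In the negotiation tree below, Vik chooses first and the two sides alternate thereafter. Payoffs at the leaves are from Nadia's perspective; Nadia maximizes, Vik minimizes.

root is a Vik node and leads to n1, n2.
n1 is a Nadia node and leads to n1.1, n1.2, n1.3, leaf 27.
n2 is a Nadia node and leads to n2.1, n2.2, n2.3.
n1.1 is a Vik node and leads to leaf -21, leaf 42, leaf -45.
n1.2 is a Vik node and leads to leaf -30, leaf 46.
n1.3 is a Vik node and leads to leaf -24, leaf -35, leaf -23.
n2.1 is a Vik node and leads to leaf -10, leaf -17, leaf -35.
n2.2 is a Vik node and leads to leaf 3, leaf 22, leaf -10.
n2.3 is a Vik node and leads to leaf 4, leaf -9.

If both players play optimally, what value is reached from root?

-9

n1.1 (Vik): min(-21, 42, -45) = -45
n1.2 (Vik): min(-30, 46) = -30
n1.3 (Vik): min(-24, -35, -23) = -35
n1 (Nadia): max(-45, -30, -35, 27) = 27
n2.1 (Vik): min(-10, -17, -35) = -35
n2.2 (Vik): min(3, 22, -10) = -10
n2.3 (Vik): min(4, -9) = -9
n2 (Nadia): max(-35, -10, -9) = -9
root (Vik): min(27, -9) = -9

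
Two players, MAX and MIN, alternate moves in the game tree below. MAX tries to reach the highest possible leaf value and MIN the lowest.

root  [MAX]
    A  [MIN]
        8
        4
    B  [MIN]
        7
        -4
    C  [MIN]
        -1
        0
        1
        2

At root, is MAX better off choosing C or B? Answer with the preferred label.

C (MIN): min(-1, 0, 1, 2) = -1
B (MIN): min(7, -4) = -4
MAX prefers the higher value; C=-1, B=-4. C is better since -1 > -4.

C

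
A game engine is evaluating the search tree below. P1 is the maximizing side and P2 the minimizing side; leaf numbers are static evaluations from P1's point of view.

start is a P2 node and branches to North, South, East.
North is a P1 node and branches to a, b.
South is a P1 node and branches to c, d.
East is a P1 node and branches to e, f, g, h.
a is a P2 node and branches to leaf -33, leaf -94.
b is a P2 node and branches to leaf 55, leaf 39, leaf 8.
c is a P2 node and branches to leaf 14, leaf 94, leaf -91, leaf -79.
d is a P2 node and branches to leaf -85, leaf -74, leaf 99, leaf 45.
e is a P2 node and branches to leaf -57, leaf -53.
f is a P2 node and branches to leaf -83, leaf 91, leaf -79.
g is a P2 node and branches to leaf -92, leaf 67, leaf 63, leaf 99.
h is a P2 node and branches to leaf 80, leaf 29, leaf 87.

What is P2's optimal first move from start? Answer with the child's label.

a (P2): min(-33, -94) = -94
b (P2): min(55, 39, 8) = 8
North (P1): max(-94, 8) = 8
c (P2): min(14, 94, -91, -79) = -91
d (P2): min(-85, -74, 99, 45) = -85
South (P1): max(-91, -85) = -85
e (P2): min(-57, -53) = -57
f (P2): min(-83, 91, -79) = -83
g (P2): min(-92, 67, 63, 99) = -92
h (P2): min(80, 29, 87) = 29
East (P1): max(-57, -83, -92, 29) = 29
start (P2): min(8, -85, 29) = -85
P2 at start wants the lowest of {North=8, South=-85, East=29}, so chooses South.

South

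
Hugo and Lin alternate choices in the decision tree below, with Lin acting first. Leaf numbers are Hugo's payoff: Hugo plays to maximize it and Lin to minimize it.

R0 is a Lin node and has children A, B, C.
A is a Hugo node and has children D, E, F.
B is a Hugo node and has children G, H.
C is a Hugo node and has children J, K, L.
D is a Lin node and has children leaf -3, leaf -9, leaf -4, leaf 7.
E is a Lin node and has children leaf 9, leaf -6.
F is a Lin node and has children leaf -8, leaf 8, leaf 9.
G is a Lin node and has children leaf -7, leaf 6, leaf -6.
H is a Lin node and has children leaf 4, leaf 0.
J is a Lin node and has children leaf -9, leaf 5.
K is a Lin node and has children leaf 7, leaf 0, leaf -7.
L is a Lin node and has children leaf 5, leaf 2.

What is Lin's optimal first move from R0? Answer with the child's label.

A

D (Lin): min(-3, -9, -4, 7) = -9
E (Lin): min(9, -6) = -6
F (Lin): min(-8, 8, 9) = -8
A (Hugo): max(-9, -6, -8) = -6
G (Lin): min(-7, 6, -6) = -7
H (Lin): min(4, 0) = 0
B (Hugo): max(-7, 0) = 0
J (Lin): min(-9, 5) = -9
K (Lin): min(7, 0, -7) = -7
L (Lin): min(5, 2) = 2
C (Hugo): max(-9, -7, 2) = 2
R0 (Lin): min(-6, 0, 2) = -6
Lin at R0 wants the lowest of {A=-6, B=0, C=2}, so chooses A.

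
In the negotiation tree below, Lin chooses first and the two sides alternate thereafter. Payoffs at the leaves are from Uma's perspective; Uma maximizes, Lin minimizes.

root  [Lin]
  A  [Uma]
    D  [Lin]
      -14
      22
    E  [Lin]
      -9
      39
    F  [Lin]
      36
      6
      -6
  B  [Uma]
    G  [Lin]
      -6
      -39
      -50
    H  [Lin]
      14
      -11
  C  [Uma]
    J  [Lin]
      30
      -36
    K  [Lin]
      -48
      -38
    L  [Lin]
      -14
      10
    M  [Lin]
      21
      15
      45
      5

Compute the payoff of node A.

D (Lin): min(-14, 22) = -14
E (Lin): min(-9, 39) = -9
F (Lin): min(36, 6, -6) = -6
A (Uma): max(-14, -9, -6) = -6

-6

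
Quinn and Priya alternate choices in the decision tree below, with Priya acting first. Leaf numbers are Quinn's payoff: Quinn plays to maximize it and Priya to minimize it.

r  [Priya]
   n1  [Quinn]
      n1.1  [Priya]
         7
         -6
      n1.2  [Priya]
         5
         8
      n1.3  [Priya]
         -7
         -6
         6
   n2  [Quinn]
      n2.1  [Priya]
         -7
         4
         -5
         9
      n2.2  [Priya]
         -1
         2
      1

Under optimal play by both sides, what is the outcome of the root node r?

n1.1 (Priya): min(7, -6) = -6
n1.2 (Priya): min(5, 8) = 5
n1.3 (Priya): min(-7, -6, 6) = -7
n1 (Quinn): max(-6, 5, -7) = 5
n2.1 (Priya): min(-7, 4, -5, 9) = -7
n2.2 (Priya): min(-1, 2) = -1
n2 (Quinn): max(-7, -1, 1) = 1
r (Priya): min(5, 1) = 1

1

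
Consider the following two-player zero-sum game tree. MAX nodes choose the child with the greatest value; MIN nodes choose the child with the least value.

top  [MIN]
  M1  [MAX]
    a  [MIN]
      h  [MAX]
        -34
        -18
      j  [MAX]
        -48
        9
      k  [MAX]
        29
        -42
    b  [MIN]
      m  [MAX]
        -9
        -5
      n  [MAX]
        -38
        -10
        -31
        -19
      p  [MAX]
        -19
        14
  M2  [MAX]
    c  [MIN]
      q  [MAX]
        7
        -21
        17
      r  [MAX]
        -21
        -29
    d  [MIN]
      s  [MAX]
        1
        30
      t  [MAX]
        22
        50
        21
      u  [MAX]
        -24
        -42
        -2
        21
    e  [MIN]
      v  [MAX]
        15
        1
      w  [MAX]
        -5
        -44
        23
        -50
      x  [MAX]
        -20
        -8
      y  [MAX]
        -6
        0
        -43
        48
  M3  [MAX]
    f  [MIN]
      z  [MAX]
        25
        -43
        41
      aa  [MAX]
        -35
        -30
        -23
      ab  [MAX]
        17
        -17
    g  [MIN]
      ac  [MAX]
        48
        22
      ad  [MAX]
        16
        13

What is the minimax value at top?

h (MAX): max(-34, -18) = -18
j (MAX): max(-48, 9) = 9
k (MAX): max(29, -42) = 29
a (MIN): min(-18, 9, 29) = -18
m (MAX): max(-9, -5) = -5
n (MAX): max(-38, -10, -31, -19) = -10
p (MAX): max(-19, 14) = 14
b (MIN): min(-5, -10, 14) = -10
M1 (MAX): max(-18, -10) = -10
q (MAX): max(7, -21, 17) = 17
r (MAX): max(-21, -29) = -21
c (MIN): min(17, -21) = -21
s (MAX): max(1, 30) = 30
t (MAX): max(22, 50, 21) = 50
u (MAX): max(-24, -42, -2, 21) = 21
d (MIN): min(30, 50, 21) = 21
v (MAX): max(15, 1) = 15
w (MAX): max(-5, -44, 23, -50) = 23
x (MAX): max(-20, -8) = -8
y (MAX): max(-6, 0, -43, 48) = 48
e (MIN): min(15, 23, -8, 48) = -8
M2 (MAX): max(-21, 21, -8) = 21
z (MAX): max(25, -43, 41) = 41
aa (MAX): max(-35, -30, -23) = -23
ab (MAX): max(17, -17) = 17
f (MIN): min(41, -23, 17) = -23
ac (MAX): max(48, 22) = 48
ad (MAX): max(16, 13) = 16
g (MIN): min(48, 16) = 16
M3 (MAX): max(-23, 16) = 16
top (MIN): min(-10, 21, 16) = -10

-10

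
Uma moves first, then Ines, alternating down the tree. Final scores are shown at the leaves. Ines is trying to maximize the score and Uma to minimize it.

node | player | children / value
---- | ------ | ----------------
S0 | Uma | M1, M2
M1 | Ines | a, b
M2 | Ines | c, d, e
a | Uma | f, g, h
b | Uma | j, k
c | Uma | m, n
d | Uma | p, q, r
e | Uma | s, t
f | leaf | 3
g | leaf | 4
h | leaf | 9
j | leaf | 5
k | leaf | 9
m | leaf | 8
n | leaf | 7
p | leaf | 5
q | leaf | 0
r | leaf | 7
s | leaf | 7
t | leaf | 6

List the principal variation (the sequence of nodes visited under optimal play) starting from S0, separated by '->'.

a (Uma): min(3, 4, 9) = 3
b (Uma): min(5, 9) = 5
M1 (Ines): max(3, 5) = 5
c (Uma): min(8, 7) = 7
d (Uma): min(5, 0, 7) = 0
e (Uma): min(7, 6) = 6
M2 (Ines): max(7, 0, 6) = 7
S0 (Uma): min(5, 7) = 5
At S0, Uma picks M1 (lowest: 5).
At M1, Ines picks b (highest: 5).
At b, Uma picks j (lowest: 5).
Terminal value 5.

S0 -> M1 -> b -> j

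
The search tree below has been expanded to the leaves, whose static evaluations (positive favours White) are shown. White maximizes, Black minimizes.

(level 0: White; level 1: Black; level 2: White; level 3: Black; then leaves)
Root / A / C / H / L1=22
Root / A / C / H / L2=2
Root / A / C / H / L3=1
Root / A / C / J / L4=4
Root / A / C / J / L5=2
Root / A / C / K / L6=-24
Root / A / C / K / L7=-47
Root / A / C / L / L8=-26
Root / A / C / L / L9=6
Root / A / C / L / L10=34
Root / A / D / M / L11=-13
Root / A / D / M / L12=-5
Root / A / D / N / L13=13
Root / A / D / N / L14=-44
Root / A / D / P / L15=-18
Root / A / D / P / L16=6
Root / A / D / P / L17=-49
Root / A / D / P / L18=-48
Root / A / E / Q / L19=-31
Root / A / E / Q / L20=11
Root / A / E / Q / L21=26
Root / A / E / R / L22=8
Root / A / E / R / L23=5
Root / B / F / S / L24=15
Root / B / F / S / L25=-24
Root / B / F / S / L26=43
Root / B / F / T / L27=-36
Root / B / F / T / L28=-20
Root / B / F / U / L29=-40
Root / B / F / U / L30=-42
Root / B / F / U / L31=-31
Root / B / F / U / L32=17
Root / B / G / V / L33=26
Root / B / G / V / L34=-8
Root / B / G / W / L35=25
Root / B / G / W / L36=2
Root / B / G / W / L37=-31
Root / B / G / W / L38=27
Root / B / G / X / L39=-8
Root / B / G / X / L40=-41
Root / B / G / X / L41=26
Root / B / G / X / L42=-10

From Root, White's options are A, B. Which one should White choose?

H (Black): min(22, 2, 1) = 1
J (Black): min(4, 2) = 2
K (Black): min(-24, -47) = -47
L (Black): min(-26, 6, 34) = -26
C (White): max(1, 2, -47, -26) = 2
M (Black): min(-13, -5) = -13
N (Black): min(13, -44) = -44
P (Black): min(-18, 6, -49, -48) = -49
D (White): max(-13, -44, -49) = -13
Q (Black): min(-31, 11, 26) = -31
R (Black): min(8, 5) = 5
E (White): max(-31, 5) = 5
A (Black): min(2, -13, 5) = -13
S (Black): min(15, -24, 43) = -24
T (Black): min(-36, -20) = -36
U (Black): min(-40, -42, -31, 17) = -42
F (White): max(-24, -36, -42) = -24
V (Black): min(26, -8) = -8
W (Black): min(25, 2, -31, 27) = -31
X (Black): min(-8, -41, 26, -10) = -41
G (White): max(-8, -31, -41) = -8
B (Black): min(-24, -8) = -24
Root (White): max(-13, -24) = -13
White at Root wants the highest of {A=-13, B=-24}, so chooses A.

A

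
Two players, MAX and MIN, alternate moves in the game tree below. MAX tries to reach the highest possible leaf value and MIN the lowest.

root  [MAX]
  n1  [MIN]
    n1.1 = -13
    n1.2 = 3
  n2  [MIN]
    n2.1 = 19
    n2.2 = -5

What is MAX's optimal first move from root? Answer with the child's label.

n2

n1 (MIN): min(-13, 3) = -13
n2 (MIN): min(19, -5) = -5
root (MAX): max(-13, -5) = -5
MAX at root wants the highest of {n1=-13, n2=-5}, so chooses n2.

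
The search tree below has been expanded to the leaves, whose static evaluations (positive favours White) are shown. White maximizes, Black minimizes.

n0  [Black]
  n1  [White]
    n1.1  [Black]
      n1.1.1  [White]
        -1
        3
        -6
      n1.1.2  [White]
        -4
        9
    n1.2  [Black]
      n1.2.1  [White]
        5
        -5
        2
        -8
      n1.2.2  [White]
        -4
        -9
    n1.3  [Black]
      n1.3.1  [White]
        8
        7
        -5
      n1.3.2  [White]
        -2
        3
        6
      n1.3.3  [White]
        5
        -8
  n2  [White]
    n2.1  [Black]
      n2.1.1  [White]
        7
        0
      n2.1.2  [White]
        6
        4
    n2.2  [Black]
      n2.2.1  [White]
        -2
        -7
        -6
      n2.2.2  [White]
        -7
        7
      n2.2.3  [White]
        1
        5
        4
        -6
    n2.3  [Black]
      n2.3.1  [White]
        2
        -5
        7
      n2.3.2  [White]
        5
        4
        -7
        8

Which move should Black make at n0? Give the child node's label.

n1

n1.1.1 (White): max(-1, 3, -6) = 3
n1.1.2 (White): max(-4, 9) = 9
n1.1 (Black): min(3, 9) = 3
n1.2.1 (White): max(5, -5, 2, -8) = 5
n1.2.2 (White): max(-4, -9) = -4
n1.2 (Black): min(5, -4) = -4
n1.3.1 (White): max(8, 7, -5) = 8
n1.3.2 (White): max(-2, 3, 6) = 6
n1.3.3 (White): max(5, -8) = 5
n1.3 (Black): min(8, 6, 5) = 5
n1 (White): max(3, -4, 5) = 5
n2.1.1 (White): max(7, 0) = 7
n2.1.2 (White): max(6, 4) = 6
n2.1 (Black): min(7, 6) = 6
n2.2.1 (White): max(-2, -7, -6) = -2
n2.2.2 (White): max(-7, 7) = 7
n2.2.3 (White): max(1, 5, 4, -6) = 5
n2.2 (Black): min(-2, 7, 5) = -2
n2.3.1 (White): max(2, -5, 7) = 7
n2.3.2 (White): max(5, 4, -7, 8) = 8
n2.3 (Black): min(7, 8) = 7
n2 (White): max(6, -2, 7) = 7
n0 (Black): min(5, 7) = 5
Black at n0 wants the lowest of {n1=5, n2=7}, so chooses n1.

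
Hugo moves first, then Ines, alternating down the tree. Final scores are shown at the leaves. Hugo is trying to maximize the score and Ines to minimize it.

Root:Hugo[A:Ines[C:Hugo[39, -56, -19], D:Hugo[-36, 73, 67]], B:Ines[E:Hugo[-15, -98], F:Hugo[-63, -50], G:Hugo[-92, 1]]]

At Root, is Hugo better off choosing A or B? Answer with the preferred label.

A

C (Hugo): max(39, -56, -19) = 39
D (Hugo): max(-36, 73, 67) = 73
A (Ines): min(39, 73) = 39
E (Hugo): max(-15, -98) = -15
F (Hugo): max(-63, -50) = -50
G (Hugo): max(-92, 1) = 1
B (Ines): min(-15, -50, 1) = -50
Hugo prefers the higher value; A=39, B=-50. A is better since 39 > -50.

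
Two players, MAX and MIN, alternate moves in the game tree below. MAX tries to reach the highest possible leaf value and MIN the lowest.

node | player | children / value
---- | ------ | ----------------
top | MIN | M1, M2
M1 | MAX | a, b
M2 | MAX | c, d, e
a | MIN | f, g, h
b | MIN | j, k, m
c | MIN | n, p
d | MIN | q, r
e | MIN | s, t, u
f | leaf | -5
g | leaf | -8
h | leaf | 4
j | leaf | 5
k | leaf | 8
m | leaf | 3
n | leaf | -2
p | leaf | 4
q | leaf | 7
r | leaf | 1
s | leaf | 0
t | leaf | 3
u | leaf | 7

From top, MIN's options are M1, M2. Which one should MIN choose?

a (MIN): min(-5, -8, 4) = -8
b (MIN): min(5, 8, 3) = 3
M1 (MAX): max(-8, 3) = 3
c (MIN): min(-2, 4) = -2
d (MIN): min(7, 1) = 1
e (MIN): min(0, 3, 7) = 0
M2 (MAX): max(-2, 1, 0) = 1
top (MIN): min(3, 1) = 1
MIN at top wants the lowest of {M1=3, M2=1}, so chooses M2.

M2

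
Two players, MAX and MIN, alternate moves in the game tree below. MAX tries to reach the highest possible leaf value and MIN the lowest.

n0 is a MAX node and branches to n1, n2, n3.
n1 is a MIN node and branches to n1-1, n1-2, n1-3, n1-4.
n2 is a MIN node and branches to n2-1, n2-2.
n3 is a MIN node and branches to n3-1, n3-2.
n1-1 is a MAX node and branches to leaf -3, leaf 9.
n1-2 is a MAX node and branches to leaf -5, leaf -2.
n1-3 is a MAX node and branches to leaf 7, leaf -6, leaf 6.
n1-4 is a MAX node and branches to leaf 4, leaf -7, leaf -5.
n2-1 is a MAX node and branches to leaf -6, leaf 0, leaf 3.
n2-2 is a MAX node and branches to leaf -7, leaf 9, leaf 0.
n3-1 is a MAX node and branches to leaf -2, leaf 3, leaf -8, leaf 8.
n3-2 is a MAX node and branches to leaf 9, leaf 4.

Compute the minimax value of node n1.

n1-1 (MAX): max(-3, 9) = 9
n1-2 (MAX): max(-5, -2) = -2
n1-3 (MAX): max(7, -6, 6) = 7
n1-4 (MAX): max(4, -7, -5) = 4
n1 (MIN): min(9, -2, 7, 4) = -2

-2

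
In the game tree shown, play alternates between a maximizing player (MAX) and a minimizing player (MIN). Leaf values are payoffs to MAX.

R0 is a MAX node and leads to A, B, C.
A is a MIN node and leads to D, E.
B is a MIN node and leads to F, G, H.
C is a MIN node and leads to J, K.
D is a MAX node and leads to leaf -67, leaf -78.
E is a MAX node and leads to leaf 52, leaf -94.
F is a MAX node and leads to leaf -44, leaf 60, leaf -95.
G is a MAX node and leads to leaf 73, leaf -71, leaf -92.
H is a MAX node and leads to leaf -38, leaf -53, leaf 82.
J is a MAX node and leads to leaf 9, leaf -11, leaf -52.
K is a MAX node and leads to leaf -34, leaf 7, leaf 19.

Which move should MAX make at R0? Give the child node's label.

D (MAX): max(-67, -78) = -67
E (MAX): max(52, -94) = 52
A (MIN): min(-67, 52) = -67
F (MAX): max(-44, 60, -95) = 60
G (MAX): max(73, -71, -92) = 73
H (MAX): max(-38, -53, 82) = 82
B (MIN): min(60, 73, 82) = 60
J (MAX): max(9, -11, -52) = 9
K (MAX): max(-34, 7, 19) = 19
C (MIN): min(9, 19) = 9
R0 (MAX): max(-67, 60, 9) = 60
MAX at R0 wants the highest of {A=-67, B=60, C=9}, so chooses B.

B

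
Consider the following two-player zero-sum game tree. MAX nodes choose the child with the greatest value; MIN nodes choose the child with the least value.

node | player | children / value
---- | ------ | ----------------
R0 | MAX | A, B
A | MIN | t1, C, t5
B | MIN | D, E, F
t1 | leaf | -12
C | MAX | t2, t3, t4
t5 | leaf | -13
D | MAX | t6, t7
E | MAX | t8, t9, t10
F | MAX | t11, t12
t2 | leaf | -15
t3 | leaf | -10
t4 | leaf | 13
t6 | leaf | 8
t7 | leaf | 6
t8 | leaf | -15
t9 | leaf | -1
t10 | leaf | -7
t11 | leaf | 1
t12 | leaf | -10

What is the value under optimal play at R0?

C (MAX): max(-15, -10, 13) = 13
A (MIN): min(-12, 13, -13) = -13
D (MAX): max(8, 6) = 8
E (MAX): max(-15, -1, -7) = -1
F (MAX): max(1, -10) = 1
B (MIN): min(8, -1, 1) = -1
R0 (MAX): max(-13, -1) = -1

-1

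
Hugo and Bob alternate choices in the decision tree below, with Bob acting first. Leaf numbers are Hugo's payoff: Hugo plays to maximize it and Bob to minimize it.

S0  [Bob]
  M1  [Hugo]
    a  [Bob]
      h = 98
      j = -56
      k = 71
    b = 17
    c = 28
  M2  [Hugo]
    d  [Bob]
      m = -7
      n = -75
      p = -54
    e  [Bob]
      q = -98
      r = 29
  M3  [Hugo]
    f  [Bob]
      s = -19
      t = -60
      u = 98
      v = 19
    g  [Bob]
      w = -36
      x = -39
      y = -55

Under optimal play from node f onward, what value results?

f (Bob): min(-19, -60, 98, 19) = -60

-60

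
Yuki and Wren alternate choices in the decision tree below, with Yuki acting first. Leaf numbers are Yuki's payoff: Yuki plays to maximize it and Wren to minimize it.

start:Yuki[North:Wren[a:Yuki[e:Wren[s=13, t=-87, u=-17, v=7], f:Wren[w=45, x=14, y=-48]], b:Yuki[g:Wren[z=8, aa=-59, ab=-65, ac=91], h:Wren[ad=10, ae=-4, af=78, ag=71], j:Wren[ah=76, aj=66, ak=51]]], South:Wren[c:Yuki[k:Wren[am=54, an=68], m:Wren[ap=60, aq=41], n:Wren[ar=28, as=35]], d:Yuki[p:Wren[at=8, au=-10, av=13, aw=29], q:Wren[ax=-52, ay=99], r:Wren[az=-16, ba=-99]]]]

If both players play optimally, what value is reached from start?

e (Wren): min(13, -87, -17, 7) = -87
f (Wren): min(45, 14, -48) = -48
a (Yuki): max(-87, -48) = -48
g (Wren): min(8, -59, -65, 91) = -65
h (Wren): min(10, -4, 78, 71) = -4
j (Wren): min(76, 66, 51) = 51
b (Yuki): max(-65, -4, 51) = 51
North (Wren): min(-48, 51) = -48
k (Wren): min(54, 68) = 54
m (Wren): min(60, 41) = 41
n (Wren): min(28, 35) = 28
c (Yuki): max(54, 41, 28) = 54
p (Wren): min(8, -10, 13, 29) = -10
q (Wren): min(-52, 99) = -52
r (Wren): min(-16, -99) = -99
d (Yuki): max(-10, -52, -99) = -10
South (Wren): min(54, -10) = -10
start (Yuki): max(-48, -10) = -10

-10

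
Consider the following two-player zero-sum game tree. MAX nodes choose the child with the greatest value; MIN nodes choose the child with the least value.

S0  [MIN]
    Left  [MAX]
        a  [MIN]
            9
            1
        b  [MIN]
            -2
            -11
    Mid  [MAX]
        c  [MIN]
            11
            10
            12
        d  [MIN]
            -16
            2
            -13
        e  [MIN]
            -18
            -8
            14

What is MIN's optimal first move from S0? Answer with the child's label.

Left

a (MIN): min(9, 1) = 1
b (MIN): min(-2, -11) = -11
Left (MAX): max(1, -11) = 1
c (MIN): min(11, 10, 12) = 10
d (MIN): min(-16, 2, -13) = -16
e (MIN): min(-18, -8, 14) = -18
Mid (MAX): max(10, -16, -18) = 10
S0 (MIN): min(1, 10) = 1
MIN at S0 wants the lowest of {Left=1, Mid=10}, so chooses Left.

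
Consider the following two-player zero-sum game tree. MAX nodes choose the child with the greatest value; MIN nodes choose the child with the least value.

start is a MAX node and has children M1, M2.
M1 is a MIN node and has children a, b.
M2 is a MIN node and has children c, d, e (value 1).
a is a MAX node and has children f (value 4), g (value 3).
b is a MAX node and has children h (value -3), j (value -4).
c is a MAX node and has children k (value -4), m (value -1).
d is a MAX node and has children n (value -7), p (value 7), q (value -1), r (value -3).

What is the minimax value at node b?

b (MAX): max(-3, -4) = -3

-3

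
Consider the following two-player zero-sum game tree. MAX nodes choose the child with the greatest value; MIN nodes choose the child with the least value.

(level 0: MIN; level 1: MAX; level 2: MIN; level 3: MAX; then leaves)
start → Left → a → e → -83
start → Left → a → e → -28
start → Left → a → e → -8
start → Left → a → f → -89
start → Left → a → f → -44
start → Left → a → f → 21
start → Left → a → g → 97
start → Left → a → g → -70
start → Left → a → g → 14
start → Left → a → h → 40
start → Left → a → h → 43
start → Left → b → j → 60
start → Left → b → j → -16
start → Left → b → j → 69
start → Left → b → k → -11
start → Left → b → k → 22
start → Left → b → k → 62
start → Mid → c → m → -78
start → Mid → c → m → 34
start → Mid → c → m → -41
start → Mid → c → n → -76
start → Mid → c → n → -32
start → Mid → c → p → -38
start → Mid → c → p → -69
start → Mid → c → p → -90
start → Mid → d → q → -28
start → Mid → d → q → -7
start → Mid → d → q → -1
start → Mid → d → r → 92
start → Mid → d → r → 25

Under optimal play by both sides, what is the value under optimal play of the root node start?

e (MAX): max(-83, -28, -8) = -8
f (MAX): max(-89, -44, 21) = 21
g (MAX): max(97, -70, 14) = 97
h (MAX): max(40, 43) = 43
a (MIN): min(-8, 21, 97, 43) = -8
j (MAX): max(60, -16, 69) = 69
k (MAX): max(-11, 22, 62) = 62
b (MIN): min(69, 62) = 62
Left (MAX): max(-8, 62) = 62
m (MAX): max(-78, 34, -41) = 34
n (MAX): max(-76, -32) = -32
p (MAX): max(-38, -69, -90) = -38
c (MIN): min(34, -32, -38) = -38
q (MAX): max(-28, -7, -1) = -1
r (MAX): max(92, 25) = 92
d (MIN): min(-1, 92) = -1
Mid (MAX): max(-38, -1) = -1
start (MIN): min(62, -1) = -1

-1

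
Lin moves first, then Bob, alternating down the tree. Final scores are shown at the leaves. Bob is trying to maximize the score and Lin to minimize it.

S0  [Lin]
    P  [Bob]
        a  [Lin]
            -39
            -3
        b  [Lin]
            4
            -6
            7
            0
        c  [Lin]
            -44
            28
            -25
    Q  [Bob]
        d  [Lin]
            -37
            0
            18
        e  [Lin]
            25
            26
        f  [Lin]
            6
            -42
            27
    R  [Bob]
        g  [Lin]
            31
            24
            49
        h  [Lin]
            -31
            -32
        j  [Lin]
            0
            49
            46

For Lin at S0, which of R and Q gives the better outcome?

R

g (Lin): min(31, 24, 49) = 24
h (Lin): min(-31, -32) = -32
j (Lin): min(0, 49, 46) = 0
R (Bob): max(24, -32, 0) = 24
d (Lin): min(-37, 0, 18) = -37
e (Lin): min(25, 26) = 25
f (Lin): min(6, -42, 27) = -42
Q (Bob): max(-37, 25, -42) = 25
Lin prefers the lower value; R=24, Q=25. R is better since 24 < 25.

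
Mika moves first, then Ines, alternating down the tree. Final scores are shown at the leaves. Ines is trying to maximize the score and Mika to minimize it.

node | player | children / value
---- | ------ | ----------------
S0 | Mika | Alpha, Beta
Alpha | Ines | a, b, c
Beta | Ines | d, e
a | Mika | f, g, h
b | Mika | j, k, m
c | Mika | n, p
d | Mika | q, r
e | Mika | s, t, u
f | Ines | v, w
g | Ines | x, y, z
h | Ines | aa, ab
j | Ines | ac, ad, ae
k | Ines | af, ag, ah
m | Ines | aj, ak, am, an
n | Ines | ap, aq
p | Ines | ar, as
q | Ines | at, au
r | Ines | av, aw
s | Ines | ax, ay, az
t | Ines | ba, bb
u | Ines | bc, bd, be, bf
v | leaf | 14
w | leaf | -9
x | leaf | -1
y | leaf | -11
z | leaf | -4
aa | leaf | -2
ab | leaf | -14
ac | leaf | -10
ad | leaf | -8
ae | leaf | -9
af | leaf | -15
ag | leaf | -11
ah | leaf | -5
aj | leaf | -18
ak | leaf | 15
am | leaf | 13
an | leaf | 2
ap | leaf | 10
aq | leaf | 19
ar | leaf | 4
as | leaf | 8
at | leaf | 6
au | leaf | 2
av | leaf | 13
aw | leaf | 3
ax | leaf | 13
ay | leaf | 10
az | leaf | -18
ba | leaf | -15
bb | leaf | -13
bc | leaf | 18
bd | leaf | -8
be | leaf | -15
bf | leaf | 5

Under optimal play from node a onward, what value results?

-2

f (Ines): max(14, -9) = 14
g (Ines): max(-1, -11, -4) = -1
h (Ines): max(-2, -14) = -2
a (Mika): min(14, -1, -2) = -2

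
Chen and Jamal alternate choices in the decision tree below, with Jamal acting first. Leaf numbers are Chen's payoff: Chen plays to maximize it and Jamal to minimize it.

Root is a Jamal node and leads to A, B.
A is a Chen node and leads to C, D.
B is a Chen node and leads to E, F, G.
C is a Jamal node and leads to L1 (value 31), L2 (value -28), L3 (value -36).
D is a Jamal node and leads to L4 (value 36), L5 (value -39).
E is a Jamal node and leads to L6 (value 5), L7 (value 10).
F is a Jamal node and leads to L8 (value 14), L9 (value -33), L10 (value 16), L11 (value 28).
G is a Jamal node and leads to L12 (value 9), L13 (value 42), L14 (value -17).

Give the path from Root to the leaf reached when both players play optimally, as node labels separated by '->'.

C (Jamal): min(31, -28, -36) = -36
D (Jamal): min(36, -39) = -39
A (Chen): max(-36, -39) = -36
E (Jamal): min(5, 10) = 5
F (Jamal): min(14, -33, 16, 28) = -33
G (Jamal): min(9, 42, -17) = -17
B (Chen): max(5, -33, -17) = 5
Root (Jamal): min(-36, 5) = -36
At Root, Jamal picks A (lowest: -36).
At A, Chen picks C (highest: -36).
At C, Jamal picks L3 (lowest: -36).
Terminal value -36.

Root -> A -> C -> L3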